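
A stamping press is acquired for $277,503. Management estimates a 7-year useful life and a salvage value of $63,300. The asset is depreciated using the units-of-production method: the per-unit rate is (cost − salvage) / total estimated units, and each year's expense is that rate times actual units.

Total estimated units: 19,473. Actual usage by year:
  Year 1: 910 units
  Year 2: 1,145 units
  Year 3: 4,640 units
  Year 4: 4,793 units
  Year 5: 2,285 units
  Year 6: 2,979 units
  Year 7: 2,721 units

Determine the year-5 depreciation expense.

$25,135

Depreciable base = $277,503 − $63,300 = $214,203.
Rate = $214,203 / 19,473 units = $11 per unit.
Year 1: 910 × $11 = $10,010. Book value $267,493.
Year 2: 1,145 × $11 = $12,595. Book value $254,898.
Year 3: 4,640 × $11 = $51,040. Book value $203,858.
Year 4: 4,793 × $11 = $52,723. Book value $151,135.
Year 5: 2,285 × $11 = $25,135. Book value $126,000.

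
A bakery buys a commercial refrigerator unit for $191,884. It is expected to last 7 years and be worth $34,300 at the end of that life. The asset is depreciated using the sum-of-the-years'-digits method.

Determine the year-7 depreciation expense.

Depreciable base = $191,884 − $34,300 = $157,584.
Sum of the years' digits = 7+6+5+4+3+2+1 = 28.
Year 1: $157,584 × 7/28 = $39,396. Book value $152,488.
Year 2: $157,584 × 6/28 = $33,768. Book value $118,720.
Year 3: $157,584 × 5/28 = $28,140. Book value $90,580.
Year 4: $157,584 × 4/28 = $22,512. Book value $68,068.
Year 5: $157,584 × 3/28 = $16,884. Book value $51,184.
Year 6: $157,584 × 2/28 = $11,256. Book value $39,928.
Year 7: $157,584 × 1/28 = $5,628. Book value $34,300.

$5,628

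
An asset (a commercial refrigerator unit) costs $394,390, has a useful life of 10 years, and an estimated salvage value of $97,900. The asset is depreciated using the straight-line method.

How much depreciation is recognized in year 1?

$29,649

Depreciable base = $394,390 − $97,900 = $296,490.
Annual expense = $296,490 / 10 = $29,649.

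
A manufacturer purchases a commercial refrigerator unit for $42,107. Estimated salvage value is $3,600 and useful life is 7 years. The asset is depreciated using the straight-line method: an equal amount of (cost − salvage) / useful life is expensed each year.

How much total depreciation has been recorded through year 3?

Depreciable base = $42,107 − $3,600 = $38,507.
Annual expense = $38,507 / 7 = $5,501.
End of year 1: book value $36,606.
End of year 2: book value $31,105.
End of year 3: book value $25,604.
Accumulated through year 3 = $42,107 − $25,604 = $16,503.

$16,503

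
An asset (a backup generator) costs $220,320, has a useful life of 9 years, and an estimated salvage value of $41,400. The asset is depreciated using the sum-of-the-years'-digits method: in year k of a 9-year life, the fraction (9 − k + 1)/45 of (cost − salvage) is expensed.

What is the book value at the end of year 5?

Depreciable base = $220,320 − $41,400 = $178,920.
Sum of the years' digits = 9+8+7+6+5+4+3+2+1 = 45.
Year 1: $178,920 × 9/45 = $35,784. Book value $184,536.
Year 2: $178,920 × 8/45 = $31,808. Book value $152,728.
Year 3: $178,920 × 7/45 = $27,832. Book value $124,896.
Year 4: $178,920 × 6/45 = $23,856. Book value $101,040.
Year 5: $178,920 × 5/45 = $19,880. Book value $81,160.

$81,160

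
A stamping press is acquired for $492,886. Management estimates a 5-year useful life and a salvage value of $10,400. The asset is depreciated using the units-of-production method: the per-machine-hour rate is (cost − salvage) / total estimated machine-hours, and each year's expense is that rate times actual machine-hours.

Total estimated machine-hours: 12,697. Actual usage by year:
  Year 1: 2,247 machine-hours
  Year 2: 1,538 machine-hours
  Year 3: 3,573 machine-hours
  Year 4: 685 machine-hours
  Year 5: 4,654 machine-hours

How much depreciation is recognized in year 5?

$176,852

Depreciable base = $492,886 − $10,400 = $482,486.
Rate = $482,486 / 12,697 machine-hours = $38 per machine-hour.
Year 1: 2,247 × $38 = $85,386. Book value $407,500.
Year 2: 1,538 × $38 = $58,444. Book value $349,056.
Year 3: 3,573 × $38 = $135,774. Book value $213,282.
Year 4: 685 × $38 = $26,030. Book value $187,252.
Year 5: 4,654 × $38 = $176,852. Book value $10,400.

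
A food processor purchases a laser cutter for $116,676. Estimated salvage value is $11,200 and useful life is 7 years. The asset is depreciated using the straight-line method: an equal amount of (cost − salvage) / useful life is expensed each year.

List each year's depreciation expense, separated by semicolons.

$15,068; $15,068; $15,068; $15,068; $15,068; $15,068; $15,068

Depreciable base = $116,676 − $11,200 = $105,476.
Annual expense = $105,476 / 7 = $15,068.
End of year 1: book value $101,608.
End of year 2: book value $86,540.
End of year 3: book value $71,472.
End of year 4: book value $56,404.
End of year 5: book value $41,336.
End of year 6: book value $26,268.
End of year 7: book value $11,200.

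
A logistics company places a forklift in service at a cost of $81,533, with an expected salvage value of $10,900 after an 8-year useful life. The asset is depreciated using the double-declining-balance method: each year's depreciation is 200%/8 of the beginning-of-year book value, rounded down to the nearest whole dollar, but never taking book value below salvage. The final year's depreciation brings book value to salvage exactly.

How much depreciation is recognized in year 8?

Depreciable base = $81,533 − $10,900 = $70,633.
Year 1: ⌊$81,533 × 200%/8⌋ = $20,383. Book value $61,150.
Year 2: ⌊$61,150 × 200%/8⌋ = $15,287. Book value $45,863.
Year 3: ⌊$45,863 × 200%/8⌋ = $11,465. Book value $34,398.
Year 4: ⌊$34,398 × 200%/8⌋ = $8,599. Book value $25,799.
Year 5: ⌊$25,799 × 200%/8⌋ = $6,449. Book value $19,350.
Year 6: ⌊$19,350 × 200%/8⌋ = $4,837. Book value $14,513.
Year 7: ⌊$14,513 × 200%/8⌋ = $3,628, capped at $3,613. Book value $10,900.
Year 8 (final): $10,900 − $10,900 = $0. Book value $10,900.

$0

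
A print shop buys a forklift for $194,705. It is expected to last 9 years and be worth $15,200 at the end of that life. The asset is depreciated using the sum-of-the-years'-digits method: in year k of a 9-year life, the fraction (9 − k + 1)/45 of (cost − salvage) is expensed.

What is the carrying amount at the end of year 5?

Depreciable base = $194,705 − $15,200 = $179,505.
Sum of the years' digits = 9+8+7+6+5+4+3+2+1 = 45.
Year 1: $179,505 × 9/45 = $35,901. Book value $158,804.
Year 2: $179,505 × 8/45 = $31,912. Book value $126,892.
Year 3: $179,505 × 7/45 = $27,923. Book value $98,969.
Year 4: $179,505 × 6/45 = $23,934. Book value $75,035.
Year 5: $179,505 × 5/45 = $19,945. Book value $55,090.

$55,090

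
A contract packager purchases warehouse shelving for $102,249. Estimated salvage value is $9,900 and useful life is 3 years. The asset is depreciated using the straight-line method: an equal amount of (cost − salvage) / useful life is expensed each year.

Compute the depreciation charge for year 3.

$30,783

Depreciable base = $102,249 − $9,900 = $92,349.
Annual expense = $92,349 / 3 = $30,783.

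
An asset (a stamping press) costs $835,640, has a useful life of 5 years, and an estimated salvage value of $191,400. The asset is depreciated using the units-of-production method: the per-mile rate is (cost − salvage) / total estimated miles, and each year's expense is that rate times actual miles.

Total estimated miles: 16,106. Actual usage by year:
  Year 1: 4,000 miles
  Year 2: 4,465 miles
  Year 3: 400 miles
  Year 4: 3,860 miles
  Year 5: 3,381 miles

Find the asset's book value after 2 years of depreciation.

Depreciable base = $835,640 − $191,400 = $644,240.
Rate = $644,240 / 16,106 miles = $40 per mile.
Year 1: 4,000 × $40 = $160,000. Book value $675,640.
Year 2: 4,465 × $40 = $178,600. Book value $497,040.

$497,040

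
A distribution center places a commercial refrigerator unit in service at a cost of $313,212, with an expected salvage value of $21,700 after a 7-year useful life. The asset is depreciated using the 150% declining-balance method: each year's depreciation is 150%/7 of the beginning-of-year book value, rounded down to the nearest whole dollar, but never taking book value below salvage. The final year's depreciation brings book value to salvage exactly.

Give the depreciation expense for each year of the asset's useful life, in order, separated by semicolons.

Depreciable base = $313,212 − $21,700 = $291,512.
Year 1: ⌊$313,212 × 150%/7⌋ = $67,116. Book value $246,096.
Year 2: ⌊$246,096 × 150%/7⌋ = $52,734. Book value $193,362.
Year 3: ⌊$193,362 × 150%/7⌋ = $41,434. Book value $151,928.
Year 4: ⌊$151,928 × 150%/7⌋ = $32,556. Book value $119,372.
Year 5: ⌊$119,372 × 150%/7⌋ = $25,579. Book value $93,793.
Year 6: ⌊$93,793 × 150%/7⌋ = $20,098. Book value $73,695.
Year 7 (final): $73,695 − $21,700 = $51,995. Book value $21,700.

$67,116; $52,734; $41,434; $32,556; $25,579; $20,098; $51,995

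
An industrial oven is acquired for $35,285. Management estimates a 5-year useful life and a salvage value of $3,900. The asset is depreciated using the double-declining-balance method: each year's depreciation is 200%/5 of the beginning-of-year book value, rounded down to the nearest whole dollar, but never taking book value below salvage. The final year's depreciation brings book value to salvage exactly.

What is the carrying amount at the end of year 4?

$4,574

Depreciable base = $35,285 − $3,900 = $31,385.
Year 1: ⌊$35,285 × 200%/5⌋ = $14,114. Book value $21,171.
Year 2: ⌊$21,171 × 200%/5⌋ = $8,468. Book value $12,703.
Year 3: ⌊$12,703 × 200%/5⌋ = $5,081. Book value $7,622.
Year 4: ⌊$7,622 × 200%/5⌋ = $3,048. Book value $4,574.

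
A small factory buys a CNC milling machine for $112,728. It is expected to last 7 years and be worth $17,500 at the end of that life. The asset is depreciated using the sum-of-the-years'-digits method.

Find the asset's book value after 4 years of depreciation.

$37,906

Depreciable base = $112,728 − $17,500 = $95,228.
Sum of the years' digits = 7+6+5+4+3+2+1 = 28.
Year 1: $95,228 × 7/28 = $23,807. Book value $88,921.
Year 2: $95,228 × 6/28 = $20,406. Book value $68,515.
Year 3: $95,228 × 5/28 = $17,005. Book value $51,510.
Year 4: $95,228 × 4/28 = $13,604. Book value $37,906.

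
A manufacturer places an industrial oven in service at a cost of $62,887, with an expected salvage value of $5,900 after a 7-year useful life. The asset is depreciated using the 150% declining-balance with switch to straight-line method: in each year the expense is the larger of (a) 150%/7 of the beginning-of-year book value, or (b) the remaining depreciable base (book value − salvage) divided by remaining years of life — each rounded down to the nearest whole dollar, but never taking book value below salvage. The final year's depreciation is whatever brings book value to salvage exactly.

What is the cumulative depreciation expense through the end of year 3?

Depreciable base = $62,887 − $5,900 = $56,987.
Year 1: DB = ⌊$62,887 × 150%/7⌋ = $13,475; SL = ⌊$56,987/7⌋ = $8,141 → take DB $13,475. Book value $49,412.
Year 2: DB = ⌊$49,412 × 150%/7⌋ = $10,588; SL = ⌊$43,512/6⌋ = $7,252 → take DB $10,588. Book value $38,824.
Year 3: DB = ⌊$38,824 × 150%/7⌋ = $8,319; SL = ⌊$32,924/5⌋ = $6,584 → take DB $8,319. Book value $30,505.
Accumulated through year 3 = $62,887 − $30,505 = $32,382.

$32,382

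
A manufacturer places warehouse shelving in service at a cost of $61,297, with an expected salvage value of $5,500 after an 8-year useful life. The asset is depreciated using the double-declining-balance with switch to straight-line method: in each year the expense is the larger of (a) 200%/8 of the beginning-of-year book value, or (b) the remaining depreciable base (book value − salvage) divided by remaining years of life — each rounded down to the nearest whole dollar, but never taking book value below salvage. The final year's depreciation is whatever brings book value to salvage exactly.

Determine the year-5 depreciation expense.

$4,848

Depreciable base = $61,297 − $5,500 = $55,797.
Year 1: DB = ⌊$61,297 × 200%/8⌋ = $15,324; SL = ⌊$55,797/8⌋ = $6,974 → take DB $15,324. Book value $45,973.
Year 2: DB = ⌊$45,973 × 200%/8⌋ = $11,493; SL = ⌊$40,473/7⌋ = $5,781 → take DB $11,493. Book value $34,480.
Year 3: DB = ⌊$34,480 × 200%/8⌋ = $8,620; SL = ⌊$28,980/6⌋ = $4,830 → take DB $8,620. Book value $25,860.
Year 4: DB = ⌊$25,860 × 200%/8⌋ = $6,465; SL = ⌊$20,360/5⌋ = $4,072 → take DB $6,465. Book value $19,395.
Year 5: DB = ⌊$19,395 × 200%/8⌋ = $4,848; SL = ⌊$13,895/4⌋ = $3,473 → take DB $4,848. Book value $14,547.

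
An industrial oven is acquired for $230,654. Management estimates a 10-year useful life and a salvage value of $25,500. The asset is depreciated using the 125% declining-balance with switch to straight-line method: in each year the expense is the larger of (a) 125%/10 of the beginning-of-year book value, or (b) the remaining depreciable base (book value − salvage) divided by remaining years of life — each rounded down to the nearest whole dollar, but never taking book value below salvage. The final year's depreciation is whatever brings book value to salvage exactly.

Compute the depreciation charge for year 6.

Depreciable base = $230,654 − $25,500 = $205,154.
Year 1: DB = ⌊$230,654 × 125%/10⌋ = $28,831; SL = ⌊$205,154/10⌋ = $20,515 → take DB $28,831. Book value $201,823.
Year 2: DB = ⌊$201,823 × 125%/10⌋ = $25,227; SL = ⌊$176,323/9⌋ = $19,591 → take DB $25,227. Book value $176,596.
Year 3: DB = ⌊$176,596 × 125%/10⌋ = $22,074; SL = ⌊$151,096/8⌋ = $18,887 → take DB $22,074. Book value $154,522.
Year 4: DB = ⌊$154,522 × 125%/10⌋ = $19,315; SL = ⌊$129,022/7⌋ = $18,431 → take DB $19,315. Book value $135,207.
Year 5: DB = ⌊$135,207 × 125%/10⌋ = $16,900; SL = ⌊$109,707/6⌋ = $18,284 → take SL $18,284. Book value $116,923.
Year 6: DB = ⌊$116,923 × 125%/10⌋ = $14,615; SL = ⌊$91,423/5⌋ = $18,284 → take SL $18,284. Book value $98,639.

$18,284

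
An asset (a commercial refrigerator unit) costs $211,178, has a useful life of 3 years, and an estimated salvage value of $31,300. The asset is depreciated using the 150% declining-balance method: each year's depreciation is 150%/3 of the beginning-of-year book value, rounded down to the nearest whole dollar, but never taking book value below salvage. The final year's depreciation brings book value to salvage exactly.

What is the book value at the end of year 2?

Depreciable base = $211,178 − $31,300 = $179,878.
Year 1: ⌊$211,178 × 150%/3⌋ = $105,589. Book value $105,589.
Year 2: ⌊$105,589 × 150%/3⌋ = $52,794. Book value $52,795.

$52,795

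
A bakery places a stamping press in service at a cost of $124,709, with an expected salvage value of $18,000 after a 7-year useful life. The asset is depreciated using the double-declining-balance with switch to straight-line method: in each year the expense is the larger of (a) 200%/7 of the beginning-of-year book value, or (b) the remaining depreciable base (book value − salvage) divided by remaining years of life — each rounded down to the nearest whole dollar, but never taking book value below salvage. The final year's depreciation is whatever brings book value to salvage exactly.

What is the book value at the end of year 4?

Depreciable base = $124,709 − $18,000 = $106,709.
Year 1: DB = ⌊$124,709 × 200%/7⌋ = $35,631; SL = ⌊$106,709/7⌋ = $15,244 → take DB $35,631. Book value $89,078.
Year 2: DB = ⌊$89,078 × 200%/7⌋ = $25,450; SL = ⌊$71,078/6⌋ = $11,846 → take DB $25,450. Book value $63,628.
Year 3: DB = ⌊$63,628 × 200%/7⌋ = $18,179; SL = ⌊$45,628/5⌋ = $9,125 → take DB $18,179. Book value $45,449.
Year 4: DB = ⌊$45,449 × 200%/7⌋ = $12,985; SL = ⌊$27,449/4⌋ = $6,862 → take DB $12,985. Book value $32,464.

$32,464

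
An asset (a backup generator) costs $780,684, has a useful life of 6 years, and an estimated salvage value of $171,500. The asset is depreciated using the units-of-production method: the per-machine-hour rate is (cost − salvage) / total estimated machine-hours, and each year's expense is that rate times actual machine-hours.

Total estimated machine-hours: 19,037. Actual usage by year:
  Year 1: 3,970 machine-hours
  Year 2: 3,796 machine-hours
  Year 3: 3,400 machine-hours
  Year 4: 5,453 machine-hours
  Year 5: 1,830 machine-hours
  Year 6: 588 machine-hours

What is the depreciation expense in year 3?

Depreciable base = $780,684 − $171,500 = $609,184.
Rate = $609,184 / 19,037 machine-hours = $32 per machine-hour.
Year 1: 3,970 × $32 = $127,040. Book value $653,644.
Year 2: 3,796 × $32 = $121,472. Book value $532,172.
Year 3: 3,400 × $32 = $108,800. Book value $423,372.

$108,800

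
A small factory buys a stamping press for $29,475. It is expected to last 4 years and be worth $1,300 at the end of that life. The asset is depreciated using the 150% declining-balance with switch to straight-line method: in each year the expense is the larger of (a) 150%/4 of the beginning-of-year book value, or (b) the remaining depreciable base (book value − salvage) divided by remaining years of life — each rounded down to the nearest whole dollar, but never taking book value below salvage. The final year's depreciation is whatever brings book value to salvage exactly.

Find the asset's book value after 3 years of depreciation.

$6,407

Depreciable base = $29,475 − $1,300 = $28,175.
Year 1: DB = ⌊$29,475 × 150%/4⌋ = $11,053; SL = ⌊$28,175/4⌋ = $7,043 → take DB $11,053. Book value $18,422.
Year 2: DB = ⌊$18,422 × 150%/4⌋ = $6,908; SL = ⌊$17,122/3⌋ = $5,707 → take DB $6,908. Book value $11,514.
Year 3: DB = ⌊$11,514 × 150%/4⌋ = $4,317; SL = ⌊$10,214/2⌋ = $5,107 → take SL $5,107. Book value $6,407.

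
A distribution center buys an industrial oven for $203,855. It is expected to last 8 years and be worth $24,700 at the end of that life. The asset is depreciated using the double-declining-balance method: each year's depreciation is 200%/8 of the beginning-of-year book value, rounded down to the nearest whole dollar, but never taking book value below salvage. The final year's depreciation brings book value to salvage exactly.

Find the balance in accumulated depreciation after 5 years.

$155,478

Depreciable base = $203,855 − $24,700 = $179,155.
Year 1: ⌊$203,855 × 200%/8⌋ = $50,963. Book value $152,892.
Year 2: ⌊$152,892 × 200%/8⌋ = $38,223. Book value $114,669.
Year 3: ⌊$114,669 × 200%/8⌋ = $28,667. Book value $86,002.
Year 4: ⌊$86,002 × 200%/8⌋ = $21,500. Book value $64,502.
Year 5: ⌊$64,502 × 200%/8⌋ = $16,125. Book value $48,377.
Accumulated through year 5 = $203,855 − $48,377 = $155,478.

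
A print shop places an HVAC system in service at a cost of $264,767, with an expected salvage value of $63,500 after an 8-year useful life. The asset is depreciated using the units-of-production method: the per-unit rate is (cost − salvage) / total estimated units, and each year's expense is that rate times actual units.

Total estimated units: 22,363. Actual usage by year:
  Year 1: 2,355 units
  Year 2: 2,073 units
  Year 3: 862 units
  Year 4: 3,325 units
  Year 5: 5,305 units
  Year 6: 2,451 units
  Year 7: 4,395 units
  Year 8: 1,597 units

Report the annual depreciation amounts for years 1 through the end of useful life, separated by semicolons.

Depreciable base = $264,767 − $63,500 = $201,267.
Rate = $201,267 / 22,363 units = $9 per unit.
Year 1: 2,355 × $9 = $21,195. Book value $243,572.
Year 2: 2,073 × $9 = $18,657. Book value $224,915.
Year 3: 862 × $9 = $7,758. Book value $217,157.
Year 4: 3,325 × $9 = $29,925. Book value $187,232.
Year 5: 5,305 × $9 = $47,745. Book value $139,487.
Year 6: 2,451 × $9 = $22,059. Book value $117,428.
Year 7: 4,395 × $9 = $39,555. Book value $77,873.
Year 8: 1,597 × $9 = $14,373. Book value $63,500.

$21,195; $18,657; $7,758; $29,925; $47,745; $22,059; $39,555; $14,373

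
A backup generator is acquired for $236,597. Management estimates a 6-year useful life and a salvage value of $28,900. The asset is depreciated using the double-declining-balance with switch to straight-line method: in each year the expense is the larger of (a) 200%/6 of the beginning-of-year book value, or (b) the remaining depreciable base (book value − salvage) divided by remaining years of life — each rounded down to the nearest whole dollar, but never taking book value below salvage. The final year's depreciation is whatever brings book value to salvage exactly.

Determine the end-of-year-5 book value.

$31,158

Depreciable base = $236,597 − $28,900 = $207,697.
Year 1: DB = ⌊$236,597 × 200%/6⌋ = $78,865; SL = ⌊$207,697/6⌋ = $34,616 → take DB $78,865. Book value $157,732.
Year 2: DB = ⌊$157,732 × 200%/6⌋ = $52,577; SL = ⌊$128,832/5⌋ = $25,766 → take DB $52,577. Book value $105,155.
Year 3: DB = ⌊$105,155 × 200%/6⌋ = $35,051; SL = ⌊$76,255/4⌋ = $19,063 → take DB $35,051. Book value $70,104.
Year 4: DB = ⌊$70,104 × 200%/6⌋ = $23,368; SL = ⌊$41,204/3⌋ = $13,734 → take DB $23,368. Book value $46,736.
Year 5: DB = ⌊$46,736 × 200%/6⌋ = $15,578; SL = ⌊$17,836/2⌋ = $8,918 → take DB $15,578. Book value $31,158.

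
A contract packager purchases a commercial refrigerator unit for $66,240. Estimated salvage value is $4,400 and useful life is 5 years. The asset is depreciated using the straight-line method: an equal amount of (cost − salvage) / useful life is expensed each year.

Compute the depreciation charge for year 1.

$12,368

Depreciable base = $66,240 − $4,400 = $61,840.
Annual expense = $61,840 / 5 = $12,368.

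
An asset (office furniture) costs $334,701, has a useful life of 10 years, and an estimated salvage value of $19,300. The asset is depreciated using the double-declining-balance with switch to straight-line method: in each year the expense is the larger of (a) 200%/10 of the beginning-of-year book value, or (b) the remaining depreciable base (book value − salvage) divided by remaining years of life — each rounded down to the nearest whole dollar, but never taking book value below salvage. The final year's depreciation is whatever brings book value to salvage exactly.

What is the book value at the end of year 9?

Depreciable base = $334,701 − $19,300 = $315,401.
Year 1: DB = ⌊$334,701 × 200%/10⌋ = $66,940; SL = ⌊$315,401/10⌋ = $31,540 → take DB $66,940. Book value $267,761.
Year 2: DB = ⌊$267,761 × 200%/10⌋ = $53,552; SL = ⌊$248,461/9⌋ = $27,606 → take DB $53,552. Book value $214,209.
Year 3: DB = ⌊$214,209 × 200%/10⌋ = $42,841; SL = ⌊$194,909/8⌋ = $24,363 → take DB $42,841. Book value $171,368.
Year 4: DB = ⌊$171,368 × 200%/10⌋ = $34,273; SL = ⌊$152,068/7⌋ = $21,724 → take DB $34,273. Book value $137,095.
Year 5: DB = ⌊$137,095 × 200%/10⌋ = $27,419; SL = ⌊$117,795/6⌋ = $19,632 → take DB $27,419. Book value $109,676.
Year 6: DB = ⌊$109,676 × 200%/10⌋ = $21,935; SL = ⌊$90,376/5⌋ = $18,075 → take DB $21,935. Book value $87,741.
Year 7: DB = ⌊$87,741 × 200%/10⌋ = $17,548; SL = ⌊$68,441/4⌋ = $17,110 → take DB $17,548. Book value $70,193.
Year 8: DB = ⌊$70,193 × 200%/10⌋ = $14,038; SL = ⌊$50,893/3⌋ = $16,964 → take SL $16,964. Book value $53,229.
Year 9: DB = ⌊$53,229 × 200%/10⌋ = $10,645; SL = ⌊$33,929/2⌋ = $16,964 → take SL $16,964. Book value $36,265.

$36,265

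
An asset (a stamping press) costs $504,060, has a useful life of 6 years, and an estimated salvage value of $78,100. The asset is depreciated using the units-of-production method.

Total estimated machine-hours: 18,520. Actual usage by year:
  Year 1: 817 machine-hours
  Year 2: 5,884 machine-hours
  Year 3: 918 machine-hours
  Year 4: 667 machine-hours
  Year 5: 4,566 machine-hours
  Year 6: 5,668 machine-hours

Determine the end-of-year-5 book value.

$208,464

Depreciable base = $504,060 − $78,100 = $425,960.
Rate = $425,960 / 18,520 machine-hours = $23 per machine-hour.
Year 1: 817 × $23 = $18,791. Book value $485,269.
Year 2: 5,884 × $23 = $135,332. Book value $349,937.
Year 3: 918 × $23 = $21,114. Book value $328,823.
Year 4: 667 × $23 = $15,341. Book value $313,482.
Year 5: 4,566 × $23 = $105,018. Book value $208,464.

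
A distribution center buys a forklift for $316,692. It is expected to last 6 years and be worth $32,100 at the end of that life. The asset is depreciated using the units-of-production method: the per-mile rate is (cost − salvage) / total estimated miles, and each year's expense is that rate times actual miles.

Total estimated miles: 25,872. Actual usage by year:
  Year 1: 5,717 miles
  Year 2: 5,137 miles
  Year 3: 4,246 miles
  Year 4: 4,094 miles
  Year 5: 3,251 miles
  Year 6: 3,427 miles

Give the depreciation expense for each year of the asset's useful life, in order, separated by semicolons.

$62,887; $56,507; $46,706; $45,034; $35,761; $37,697

Depreciable base = $316,692 − $32,100 = $284,592.
Rate = $284,592 / 25,872 miles = $11 per mile.
Year 1: 5,717 × $11 = $62,887. Book value $253,805.
Year 2: 5,137 × $11 = $56,507. Book value $197,298.
Year 3: 4,246 × $11 = $46,706. Book value $150,592.
Year 4: 4,094 × $11 = $45,034. Book value $105,558.
Year 5: 3,251 × $11 = $35,761. Book value $69,797.
Year 6: 3,427 × $11 = $37,697. Book value $32,100.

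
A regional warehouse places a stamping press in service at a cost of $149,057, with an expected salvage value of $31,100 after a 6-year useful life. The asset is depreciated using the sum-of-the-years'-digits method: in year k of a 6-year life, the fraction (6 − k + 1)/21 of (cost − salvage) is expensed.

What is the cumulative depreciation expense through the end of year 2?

$61,787

Depreciable base = $149,057 − $31,100 = $117,957.
Sum of the years' digits = 6+5+4+3+2+1 = 21.
Year 1: $117,957 × 6/21 = $33,702. Book value $115,355.
Year 2: $117,957 × 5/21 = $28,085. Book value $87,270.
Accumulated through year 2 = $149,057 − $87,270 = $61,787.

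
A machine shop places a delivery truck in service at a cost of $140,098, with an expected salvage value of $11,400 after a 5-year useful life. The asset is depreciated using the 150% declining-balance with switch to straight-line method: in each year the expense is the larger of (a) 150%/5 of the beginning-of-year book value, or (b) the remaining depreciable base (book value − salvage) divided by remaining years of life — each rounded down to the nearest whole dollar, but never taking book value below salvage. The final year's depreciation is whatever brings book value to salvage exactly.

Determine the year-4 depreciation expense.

$18,327

Depreciable base = $140,098 − $11,400 = $128,698.
Year 1: DB = ⌊$140,098 × 150%/5⌋ = $42,029; SL = ⌊$128,698/5⌋ = $25,739 → take DB $42,029. Book value $98,069.
Year 2: DB = ⌊$98,069 × 150%/5⌋ = $29,420; SL = ⌊$86,669/4⌋ = $21,667 → take DB $29,420. Book value $68,649.
Year 3: DB = ⌊$68,649 × 150%/5⌋ = $20,594; SL = ⌊$57,249/3⌋ = $19,083 → take DB $20,594. Book value $48,055.
Year 4: DB = ⌊$48,055 × 150%/5⌋ = $14,416; SL = ⌊$36,655/2⌋ = $18,327 → take SL $18,327. Book value $29,728.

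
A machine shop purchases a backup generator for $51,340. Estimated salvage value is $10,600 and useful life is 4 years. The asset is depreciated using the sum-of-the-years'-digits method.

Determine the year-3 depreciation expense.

Depreciable base = $51,340 − $10,600 = $40,740.
Sum of the years' digits = 4+3+2+1 = 10.
Year 1: $40,740 × 4/10 = $16,296. Book value $35,044.
Year 2: $40,740 × 3/10 = $12,222. Book value $22,822.
Year 3: $40,740 × 2/10 = $8,148. Book value $14,674.

$8,148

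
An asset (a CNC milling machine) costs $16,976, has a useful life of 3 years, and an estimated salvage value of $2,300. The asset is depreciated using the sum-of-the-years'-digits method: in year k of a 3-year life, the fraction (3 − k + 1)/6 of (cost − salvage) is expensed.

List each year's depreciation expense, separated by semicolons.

$7,338; $4,892; $2,446

Depreciable base = $16,976 − $2,300 = $14,676.
Sum of the years' digits = 3+2+1 = 6.
Year 1: $14,676 × 3/6 = $7,338. Book value $9,638.
Year 2: $14,676 × 2/6 = $4,892. Book value $4,746.
Year 3: $14,676 × 1/6 = $2,446. Book value $2,300.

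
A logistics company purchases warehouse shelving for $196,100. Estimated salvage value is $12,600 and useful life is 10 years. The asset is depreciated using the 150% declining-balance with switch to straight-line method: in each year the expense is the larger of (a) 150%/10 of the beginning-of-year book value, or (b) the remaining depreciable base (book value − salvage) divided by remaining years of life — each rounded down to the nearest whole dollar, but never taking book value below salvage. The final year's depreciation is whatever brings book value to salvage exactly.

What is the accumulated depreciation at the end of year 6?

$123,970

Depreciable base = $196,100 − $12,600 = $183,500.
Year 1: DB = ⌊$196,100 × 150%/10⌋ = $29,415; SL = ⌊$183,500/10⌋ = $18,350 → take DB $29,415. Book value $166,685.
Year 2: DB = ⌊$166,685 × 150%/10⌋ = $25,002; SL = ⌊$154,085/9⌋ = $17,120 → take DB $25,002. Book value $141,683.
Year 3: DB = ⌊$141,683 × 150%/10⌋ = $21,252; SL = ⌊$129,083/8⌋ = $16,135 → take DB $21,252. Book value $120,431.
Year 4: DB = ⌊$120,431 × 150%/10⌋ = $18,064; SL = ⌊$107,831/7⌋ = $15,404 → take DB $18,064. Book value $102,367.
Year 5: DB = ⌊$102,367 × 150%/10⌋ = $15,355; SL = ⌊$89,767/6⌋ = $14,961 → take DB $15,355. Book value $87,012.
Year 6: DB = ⌊$87,012 × 150%/10⌋ = $13,051; SL = ⌊$74,412/5⌋ = $14,882 → take SL $14,882. Book value $72,130.
Accumulated through year 6 = $196,100 − $72,130 = $123,970.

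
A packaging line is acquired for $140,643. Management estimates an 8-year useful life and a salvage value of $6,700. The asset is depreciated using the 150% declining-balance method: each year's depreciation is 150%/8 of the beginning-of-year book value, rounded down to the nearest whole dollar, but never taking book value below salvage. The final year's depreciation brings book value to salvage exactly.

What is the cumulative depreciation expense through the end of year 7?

$107,765

Depreciable base = $140,643 − $6,700 = $133,943.
Year 1: ⌊$140,643 × 150%/8⌋ = $26,370. Book value $114,273.
Year 2: ⌊$114,273 × 150%/8⌋ = $21,426. Book value $92,847.
Year 3: ⌊$92,847 × 150%/8⌋ = $17,408. Book value $75,439.
Year 4: ⌊$75,439 × 150%/8⌋ = $14,144. Book value $61,295.
Year 5: ⌊$61,295 × 150%/8⌋ = $11,492. Book value $49,803.
Year 6: ⌊$49,803 × 150%/8⌋ = $9,338. Book value $40,465.
Year 7: ⌊$40,465 × 150%/8⌋ = $7,587. Book value $32,878.
Accumulated through year 7 = $140,643 − $32,878 = $107,765.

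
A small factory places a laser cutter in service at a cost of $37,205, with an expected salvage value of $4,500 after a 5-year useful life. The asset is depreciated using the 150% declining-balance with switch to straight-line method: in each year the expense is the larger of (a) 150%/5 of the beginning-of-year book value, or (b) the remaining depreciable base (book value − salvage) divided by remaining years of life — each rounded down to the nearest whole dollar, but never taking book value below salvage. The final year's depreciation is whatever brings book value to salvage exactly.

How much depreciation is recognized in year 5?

Depreciable base = $37,205 − $4,500 = $32,705.
Year 1: DB = ⌊$37,205 × 150%/5⌋ = $11,161; SL = ⌊$32,705/5⌋ = $6,541 → take DB $11,161. Book value $26,044.
Year 2: DB = ⌊$26,044 × 150%/5⌋ = $7,813; SL = ⌊$21,544/4⌋ = $5,386 → take DB $7,813. Book value $18,231.
Year 3: DB = ⌊$18,231 × 150%/5⌋ = $5,469; SL = ⌊$13,731/3⌋ = $4,577 → take DB $5,469. Book value $12,762.
Year 4: DB = ⌊$12,762 × 150%/5⌋ = $3,828; SL = ⌊$8,262/2⌋ = $4,131 → take SL $4,131. Book value $8,631.
Year 5 (final): $8,631 − $4,500 = $4,131. Book value $4,500.

$4,131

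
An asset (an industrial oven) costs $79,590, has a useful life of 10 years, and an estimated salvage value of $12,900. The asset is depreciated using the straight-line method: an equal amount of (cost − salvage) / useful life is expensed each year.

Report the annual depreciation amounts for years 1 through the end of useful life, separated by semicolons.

$6,669; $6,669; $6,669; $6,669; $6,669; $6,669; $6,669; $6,669; $6,669; $6,669

Depreciable base = $79,590 − $12,900 = $66,690.
Annual expense = $66,690 / 10 = $6,669.
End of year 1: book value $72,921.
End of year 2: book value $66,252.
End of year 3: book value $59,583.
End of year 4: book value $52,914.
End of year 5: book value $46,245.
End of year 6: book value $39,576.
End of year 7: book value $32,907.
End of year 8: book value $26,238.
End of year 9: book value $19,569.
End of year 10: book value $12,900.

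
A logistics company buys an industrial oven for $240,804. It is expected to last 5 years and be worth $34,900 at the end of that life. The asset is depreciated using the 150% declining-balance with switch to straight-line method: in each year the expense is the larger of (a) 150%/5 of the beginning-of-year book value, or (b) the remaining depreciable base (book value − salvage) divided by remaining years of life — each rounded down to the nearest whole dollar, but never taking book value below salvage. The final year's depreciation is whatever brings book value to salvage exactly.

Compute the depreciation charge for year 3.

$35,398

Depreciable base = $240,804 − $34,900 = $205,904.
Year 1: DB = ⌊$240,804 × 150%/5⌋ = $72,241; SL = ⌊$205,904/5⌋ = $41,180 → take DB $72,241. Book value $168,563.
Year 2: DB = ⌊$168,563 × 150%/5⌋ = $50,568; SL = ⌊$133,663/4⌋ = $33,415 → take DB $50,568. Book value $117,995.
Year 3: DB = ⌊$117,995 × 150%/5⌋ = $35,398; SL = ⌊$83,095/3⌋ = $27,698 → take DB $35,398. Book value $82,597.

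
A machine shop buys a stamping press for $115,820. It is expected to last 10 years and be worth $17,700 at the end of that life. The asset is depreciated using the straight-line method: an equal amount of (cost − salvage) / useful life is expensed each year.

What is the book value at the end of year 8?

$37,324

Depreciable base = $115,820 − $17,700 = $98,120.
Annual expense = $98,120 / 10 = $9,812.
End of year 1: book value $106,008.
End of year 2: book value $96,196.
End of year 3: book value $86,384.
End of year 4: book value $76,572.
End of year 5: book value $66,760.
End of year 6: book value $56,948.
End of year 7: book value $47,136.
End of year 8: book value $37,324.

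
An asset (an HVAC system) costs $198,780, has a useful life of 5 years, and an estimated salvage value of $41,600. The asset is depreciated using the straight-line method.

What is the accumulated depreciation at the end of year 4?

$125,744

Depreciable base = $198,780 − $41,600 = $157,180.
Annual expense = $157,180 / 5 = $31,436.
End of year 1: book value $167,344.
End of year 2: book value $135,908.
End of year 3: book value $104,472.
End of year 4: book value $73,036.
Accumulated through year 4 = $198,780 − $73,036 = $125,744.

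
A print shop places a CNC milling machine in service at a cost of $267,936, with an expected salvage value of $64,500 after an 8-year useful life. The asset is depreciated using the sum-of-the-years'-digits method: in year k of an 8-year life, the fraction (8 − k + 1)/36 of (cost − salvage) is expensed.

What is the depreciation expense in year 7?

Depreciable base = $267,936 − $64,500 = $203,436.
Sum of the years' digits = 8+7+6+5+4+3+2+1 = 36.
Year 1: $203,436 × 8/36 = $45,208. Book value $222,728.
Year 2: $203,436 × 7/36 = $39,557. Book value $183,171.
Year 3: $203,436 × 6/36 = $33,906. Book value $149,265.
Year 4: $203,436 × 5/36 = $28,255. Book value $121,010.
Year 5: $203,436 × 4/36 = $22,604. Book value $98,406.
Year 6: $203,436 × 3/36 = $16,953. Book value $81,453.
Year 7: $203,436 × 2/36 = $11,302. Book value $70,151.

$11,302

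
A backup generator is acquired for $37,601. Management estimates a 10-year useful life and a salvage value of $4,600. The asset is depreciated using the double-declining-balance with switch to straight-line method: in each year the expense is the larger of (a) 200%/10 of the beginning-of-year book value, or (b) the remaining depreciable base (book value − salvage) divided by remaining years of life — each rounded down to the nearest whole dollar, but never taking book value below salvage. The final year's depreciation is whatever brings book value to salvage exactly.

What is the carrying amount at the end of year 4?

Depreciable base = $37,601 − $4,600 = $33,001.
Year 1: DB = ⌊$37,601 × 200%/10⌋ = $7,520; SL = ⌊$33,001/10⌋ = $3,300 → take DB $7,520. Book value $30,081.
Year 2: DB = ⌊$30,081 × 200%/10⌋ = $6,016; SL = ⌊$25,481/9⌋ = $2,831 → take DB $6,016. Book value $24,065.
Year 3: DB = ⌊$24,065 × 200%/10⌋ = $4,813; SL = ⌊$19,465/8⌋ = $2,433 → take DB $4,813. Book value $19,252.
Year 4: DB = ⌊$19,252 × 200%/10⌋ = $3,850; SL = ⌊$14,652/7⌋ = $2,093 → take DB $3,850. Book value $15,402.

$15,402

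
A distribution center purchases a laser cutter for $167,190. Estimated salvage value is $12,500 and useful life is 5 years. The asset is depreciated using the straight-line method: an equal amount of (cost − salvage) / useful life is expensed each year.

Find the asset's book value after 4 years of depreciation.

$43,438

Depreciable base = $167,190 − $12,500 = $154,690.
Annual expense = $154,690 / 5 = $30,938.
End of year 1: book value $136,252.
End of year 2: book value $105,314.
End of year 3: book value $74,376.
End of year 4: book value $43,438.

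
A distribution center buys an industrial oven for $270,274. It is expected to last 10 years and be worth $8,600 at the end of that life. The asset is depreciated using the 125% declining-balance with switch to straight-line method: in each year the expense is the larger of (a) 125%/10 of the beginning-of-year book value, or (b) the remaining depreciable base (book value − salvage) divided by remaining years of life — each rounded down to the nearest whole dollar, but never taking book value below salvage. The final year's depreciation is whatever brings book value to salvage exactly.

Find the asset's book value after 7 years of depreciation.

Depreciable base = $270,274 − $8,600 = $261,674.
Year 1: DB = ⌊$270,274 × 125%/10⌋ = $33,784; SL = ⌊$261,674/10⌋ = $26,167 → take DB $33,784. Book value $236,490.
Year 2: DB = ⌊$236,490 × 125%/10⌋ = $29,561; SL = ⌊$227,890/9⌋ = $25,321 → take DB $29,561. Book value $206,929.
Year 3: DB = ⌊$206,929 × 125%/10⌋ = $25,866; SL = ⌊$198,329/8⌋ = $24,791 → take DB $25,866. Book value $181,063.
Year 4: DB = ⌊$181,063 × 125%/10⌋ = $22,632; SL = ⌊$172,463/7⌋ = $24,637 → take SL $24,637. Book value $156,426.
Year 5: DB = ⌊$156,426 × 125%/10⌋ = $19,553; SL = ⌊$147,826/6⌋ = $24,637 → take SL $24,637. Book value $131,789.
Year 6: DB = ⌊$131,789 × 125%/10⌋ = $16,473; SL = ⌊$123,189/5⌋ = $24,637 → take SL $24,637. Book value $107,152.
Year 7: DB = ⌊$107,152 × 125%/10⌋ = $13,394; SL = ⌊$98,552/4⌋ = $24,638 → take SL $24,638. Book value $82,514.

$82,514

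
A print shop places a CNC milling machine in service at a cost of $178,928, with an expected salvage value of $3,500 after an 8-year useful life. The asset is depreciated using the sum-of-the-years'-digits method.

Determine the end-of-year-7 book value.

Depreciable base = $178,928 − $3,500 = $175,428.
Sum of the years' digits = 8+7+6+5+4+3+2+1 = 36.
Year 1: $175,428 × 8/36 = $38,984. Book value $139,944.
Year 2: $175,428 × 7/36 = $34,111. Book value $105,833.
Year 3: $175,428 × 6/36 = $29,238. Book value $76,595.
Year 4: $175,428 × 5/36 = $24,365. Book value $52,230.
Year 5: $175,428 × 4/36 = $19,492. Book value $32,738.
Year 6: $175,428 × 3/36 = $14,619. Book value $18,119.
Year 7: $175,428 × 2/36 = $9,746. Book value $8,373.

$8,373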